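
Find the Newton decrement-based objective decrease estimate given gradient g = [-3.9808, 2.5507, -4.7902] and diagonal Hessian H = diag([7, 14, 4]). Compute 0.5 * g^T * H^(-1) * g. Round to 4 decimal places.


Step 1: H is diagonal, so H^(-1) * g = [-0.5687, 0.1822, -1.1976].
Step 2: g^T H^(-1) g = sum_i g_i^2 / H_ii
  = (-3.9808)^2/7 + (2.5507)^2/14 + (-4.7902)^2/4
  = 2.2638 + 0.4647 + 5.7365 = 8.465
Step 3: Objective decrease = 0.5 * g^T H^(-1) g = 4.2325


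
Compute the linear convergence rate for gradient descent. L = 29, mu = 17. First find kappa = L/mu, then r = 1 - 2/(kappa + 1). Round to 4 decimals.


Step 1: Compute the condition number.
kappa = L/mu = 29/17 = 1.7059
Step 2: Compute the convergence rate.
r = 1 - 2/(kappa + 1) = 1 - 2*mu/(L + mu) = (L - mu)/(L + mu) = 12/46 = 0.2609


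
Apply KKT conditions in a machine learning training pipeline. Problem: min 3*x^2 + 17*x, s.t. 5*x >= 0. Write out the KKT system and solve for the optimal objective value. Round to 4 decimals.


Step 1: Try lambda = 0 (constraint inactive).
x_unc = -17/(2*3) = -2.8333
Check: 5*-2.8333 = -14.1665 < 0 -- violated!
Step 2: Constraint must be active: 5*x = 0
x* = 0/5 = 0.0
lambda = (2*3*0.0 + 17)/5 = 3.4
Step 3: Compute optimal value.
f(x*) = 3*0.0^2 + 17*0.0 = 0.0


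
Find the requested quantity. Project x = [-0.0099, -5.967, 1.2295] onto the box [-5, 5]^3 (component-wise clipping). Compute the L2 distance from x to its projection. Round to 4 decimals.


Project each component onto [-5, 5].
clip(-0.0099) = -0.0099, clip(-5.967) = -5.0, clip(1.2295) = 1.2295
Projection = [-0.0099, -5.0, 1.2295]
Squared diffs: [0.0, 0.9351, 0.0]
Distance = sqrt(0.9351) = 0.967


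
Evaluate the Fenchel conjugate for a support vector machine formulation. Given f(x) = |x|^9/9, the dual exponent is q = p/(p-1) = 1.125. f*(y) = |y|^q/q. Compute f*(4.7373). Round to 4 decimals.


The conjugate exponent q satisfies 1/p + 1/q = 1.
p = 9, so q = 9/(9 - 1) = 1.125
|y|^q = 4.7373^1.125 = 5.754
f*(4.7373) = 5.754 / 1.125 = 5.1147


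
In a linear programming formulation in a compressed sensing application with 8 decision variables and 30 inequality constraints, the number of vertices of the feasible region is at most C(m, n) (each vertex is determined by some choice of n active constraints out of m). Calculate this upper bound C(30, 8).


Each vertex corresponds to some choice of n active constraints out of m, so the number of vertices is at most C(m, n) = m! / (n!(m-n)!).
m = 30, n = 8
Numerator: 30 * 29 * 28 * 27 * 26 * 25 * 24 * 23
Denominator: 8! = 40320
C(30, 8) = 5852925


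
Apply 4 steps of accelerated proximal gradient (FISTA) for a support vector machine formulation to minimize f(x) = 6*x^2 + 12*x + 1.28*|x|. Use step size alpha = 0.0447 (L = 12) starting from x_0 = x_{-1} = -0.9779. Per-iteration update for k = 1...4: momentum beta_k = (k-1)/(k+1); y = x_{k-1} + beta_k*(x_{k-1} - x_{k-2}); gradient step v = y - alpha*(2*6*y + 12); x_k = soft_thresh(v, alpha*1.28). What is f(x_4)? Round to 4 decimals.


FISTA on f(x) = 6*x^2 + 12*x + 1.28*|x|
L = 12, alpha = 0.0447
Iteration 1: beta = 0.0, y = -0.9779 + 0.0*(-0.9779 + 0.9779) = -0.9779
  grad(y) = 0.2652, v = y - alpha*grad = -0.9898
  prox(v) = soft_thresh(-0.9898, 0.0572) = -0.9325
Iteration 2: beta = 0.3333, y = -0.9325 + 0.3333*(-0.9325 + 0.9779) = -0.9174
  grad(y) = 0.991, v = y - alpha*grad = -0.9617
  prox(v) = soft_thresh(-0.9617, 0.0572) = -0.9045
Iteration 3: beta = 0.5, y = -0.9045 + 0.5*(-0.9045 + 0.9325) = -0.8905
  grad(y) = 1.3142, v = y - alpha*grad = -0.9492
  prox(v) = soft_thresh(-0.9492, 0.0572) = -0.892
Iteration 4: beta = 0.6, y = -0.892 + 0.6*(-0.892 + 0.9045) = -0.8845
  grad(y) = 1.3858, v = y - alpha*grad = -0.9465
  prox(v) = soft_thresh(-0.9465, 0.0572) = -0.8892
f(x_4) = 6*(-0.8892)^2 + 12*(-0.8892) + 1.28*|-0.8892| = -4.7882


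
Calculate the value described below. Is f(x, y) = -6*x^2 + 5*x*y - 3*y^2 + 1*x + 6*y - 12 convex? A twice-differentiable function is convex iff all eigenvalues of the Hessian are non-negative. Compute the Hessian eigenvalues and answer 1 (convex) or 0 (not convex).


The Hessian of f(x,y) = -6*x^2 + 5*x*y - 3*y^2 + 1*x + 6*y - 12 is:
H = [[-12, 5], [5, -6]]
Trace = -12 - 6 = -18
Determinant = -12*-6 - (5)^2 = 47
Discriminant = (-18)^2 - 4*47 = 136.0
Eigenvalues: lambda_1 = -14.831, lambda_2 = -3.169
The function is not convex.

0


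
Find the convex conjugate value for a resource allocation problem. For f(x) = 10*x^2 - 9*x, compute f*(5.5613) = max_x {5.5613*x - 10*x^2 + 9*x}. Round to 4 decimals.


f*(y) = sup_x {y*x - a*x^2 - b*x} = sup_x {(y-b)*x - a*x^2}
FOC: (y - b) - 2a*x = 0 => x* = (y - b)/(2a)
x* = (5.5613 + 9)/(2*10) = 0.7281
f*(5.5613) = (y-b)^2/(4a) = (5.5613 + 9)^2/(4*10)
= 212.0315/40 = 5.3008


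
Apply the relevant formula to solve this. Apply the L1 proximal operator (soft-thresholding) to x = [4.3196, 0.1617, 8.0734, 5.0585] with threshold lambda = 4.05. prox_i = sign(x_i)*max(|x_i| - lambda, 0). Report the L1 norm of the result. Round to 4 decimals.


Soft-thresholding with lambda = 4.05:
prox(4.3196) = sign(4.3196)*max(|4.3196| - 4.05, 0) = 0.2696
prox(0.1617) = sign(0.1617)*max(|0.1617| - 4.05, 0) = 0.0
prox(8.0734) = sign(8.0734)*max(|8.0734| - 4.05, 0) = 4.0234
prox(5.0585) = sign(5.0585)*max(|5.0585| - 4.05, 0) = 1.0085
prox(x) = [0.2696, 0.0, 4.0234, 1.0085]
||prox(x)||_1 = 0.2696 + 0.0 + 4.0234 + 1.0085 = 5.3015


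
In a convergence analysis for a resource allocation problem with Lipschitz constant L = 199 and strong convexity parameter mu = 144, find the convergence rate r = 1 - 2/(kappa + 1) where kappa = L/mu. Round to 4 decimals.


Step 1: Compute the condition number.
kappa = L/mu = 199/144 = 1.3819
Step 2: Compute the convergence rate.
r = 1 - 2/(kappa + 1) = 1 - 2*mu/(L + mu) = (L - mu)/(L + mu) = 55/343 = 0.1603


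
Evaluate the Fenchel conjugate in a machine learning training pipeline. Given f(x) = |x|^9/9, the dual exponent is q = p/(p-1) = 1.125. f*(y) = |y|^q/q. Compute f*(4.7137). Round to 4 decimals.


The conjugate exponent q satisfies 1/p + 1/q = 1.
p = 9, so q = 9/(9 - 1) = 1.125
|y|^q = 4.7137^1.125 = 5.7218
f*(4.7137) = 5.7218 / 1.125 = 5.086


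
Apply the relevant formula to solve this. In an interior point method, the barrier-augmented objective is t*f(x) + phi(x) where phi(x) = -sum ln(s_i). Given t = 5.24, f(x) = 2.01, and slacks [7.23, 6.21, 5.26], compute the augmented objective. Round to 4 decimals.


Step 1: Compute log-barrier.
ln values: [1.9782, 1.8262, 1.6601]
phi = -(1.9782 + 1.8262 + 1.6601) = -5.4645
Step 2: Compute augmented objective.
t*f(x) = 5.24*2.01 = 10.5324
Total = 10.5324 - 5.4645 = 5.0679


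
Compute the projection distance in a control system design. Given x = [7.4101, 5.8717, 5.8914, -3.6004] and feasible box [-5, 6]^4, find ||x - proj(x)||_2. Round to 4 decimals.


Project each component onto [-5, 6].
clip(7.4101) = 6.0, clip(5.8717) = 5.8717, clip(5.8914) = 5.8914, clip(-3.6004) = -3.6004
Projection = [6.0, 5.8717, 5.8914, -3.6004]
Squared diffs: [1.9884, 0.0, 0.0, 0.0]
Distance = sqrt(1.9884) = 1.4101


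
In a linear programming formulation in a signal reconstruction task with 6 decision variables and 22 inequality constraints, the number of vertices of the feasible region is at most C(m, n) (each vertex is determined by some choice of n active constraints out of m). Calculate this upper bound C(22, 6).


Each vertex corresponds to some choice of n active constraints out of m, so the number of vertices is at most C(m, n) = m! / (n!(m-n)!).
m = 22, n = 6
Numerator: 22 * 21 * 20 * 19 * 18 * 17
Denominator: 6! = 720
C(22, 6) = 74613


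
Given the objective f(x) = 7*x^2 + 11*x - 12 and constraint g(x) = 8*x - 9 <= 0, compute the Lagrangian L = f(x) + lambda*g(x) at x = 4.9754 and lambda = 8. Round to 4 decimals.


Step 1: Evaluate f(x).
f(4.9754) = 7*4.9754^2 + 11*4.9754 - 12 = 216.0116
Step 2: Evaluate g(x).
g(4.9754) = 8*4.9754 - 9 = 30.8032
Step 3: Compute Lagrangian.
L = 216.0116 + 8*30.8032 = 462.4372


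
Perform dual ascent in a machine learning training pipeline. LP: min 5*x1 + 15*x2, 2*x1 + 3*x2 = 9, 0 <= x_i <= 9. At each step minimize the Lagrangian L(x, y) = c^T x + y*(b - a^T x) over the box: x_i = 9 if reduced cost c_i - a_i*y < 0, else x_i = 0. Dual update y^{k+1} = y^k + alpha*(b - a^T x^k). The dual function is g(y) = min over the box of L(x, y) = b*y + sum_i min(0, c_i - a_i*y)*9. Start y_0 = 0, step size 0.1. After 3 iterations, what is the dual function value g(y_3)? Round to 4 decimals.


Dual ascent for LP: min 5*x1 + 15*x2, 2*x1 + 3*x2 = 9, 0 <= x_i <= 9
Step 1: y^k = 0.0, reduced costs: (5.0, 15.0)
  x^k = (0.0, 0.0), subgradient = b - a^T x = 9.0
  y^{k+1} = 0.0 + 0.1*9.0 = 0.9
Step 2: y^k = 0.9, reduced costs: (3.2, 12.3)
  x^k = (0.0, 0.0), subgradient = b - a^T x = 9.0
  y^{k+1} = 0.9 + 0.1*9.0 = 1.8
Step 3: y^k = 1.8, reduced costs: (1.4, 9.6)
  x^k = (0.0, 0.0), subgradient = b - a^T x = 9.0
  y^{k+1} = 1.8 + 0.1*9.0 = 2.7
Dual objective at y_3 = 2.7: reduced costs (-0.4, 6.9), box minimizer x = (9.0, 0.0)
g(y_3) = b*y + (c1 - a1*y)*x1 + (c2 - a2*y)*x2 = 9*2.7 + (-0.4)*9.0 + 6.9*0.0 = 24.3 - 3.6 + 0.0 = 20.7


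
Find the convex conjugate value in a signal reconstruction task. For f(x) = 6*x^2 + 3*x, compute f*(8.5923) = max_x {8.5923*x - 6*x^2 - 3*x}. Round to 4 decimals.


f*(y) = sup_x {y*x - a*x^2 - b*x} = sup_x {(y-b)*x - a*x^2}
FOC: (y - b) - 2a*x = 0 => x* = (y - b)/(2a)
x* = (8.5923 - 3)/(2*6) = 0.466
f*(8.5923) = (y-b)^2/(4a) = (8.5923 - 3)^2/(4*6)
= 31.2738/24 = 1.3031


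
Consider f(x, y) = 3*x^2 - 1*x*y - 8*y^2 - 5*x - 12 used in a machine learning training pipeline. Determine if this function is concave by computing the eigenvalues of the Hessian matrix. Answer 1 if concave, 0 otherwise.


The Hessian of f(x,y) = 3*x^2 - 1*x*y - 8*y^2 - 5*x - 12 is:
H = [[6, -1], [-1, -16]]
Trace = 6 - 16 = -10
Determinant = 6*-16 - (-1)^2 = -97
Discriminant = (-10)^2 - 4*-97 = 488.0
Eigenvalues: lambda_1 = -16.0454, lambda_2 = 6.0454
The function is not concave.

0


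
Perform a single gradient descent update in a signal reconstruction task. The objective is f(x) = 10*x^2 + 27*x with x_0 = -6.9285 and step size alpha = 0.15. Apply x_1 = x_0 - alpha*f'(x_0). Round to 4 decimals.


We compute the gradient at x_0 and apply the update.
f'(x) = 20*x + 27
f'(-6.9285) = 20*-6.9285 + 27 = -111.57
x_1 = -6.9285 - 0.15*-111.57 = 9.807


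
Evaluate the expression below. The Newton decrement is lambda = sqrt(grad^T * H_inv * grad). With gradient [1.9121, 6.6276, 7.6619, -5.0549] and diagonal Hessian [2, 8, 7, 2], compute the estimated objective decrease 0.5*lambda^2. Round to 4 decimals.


Step 1: H is diagonal, so H^(-1) * g = [0.9561, 0.8285, 1.0946, -2.5275].
Step 2: g^T H^(-1) g = sum_i g_i^2 / H_ii
  = (1.9121)^2/2 + (6.6276)^2/8 + (7.6619)^2/7 + (-5.0549)^2/2
  = 1.8281 + 5.4906 + 8.3864 + 12.776 = 28.4811
Step 3: Objective decrease = 0.5 * g^T H^(-1) g = 14.2405


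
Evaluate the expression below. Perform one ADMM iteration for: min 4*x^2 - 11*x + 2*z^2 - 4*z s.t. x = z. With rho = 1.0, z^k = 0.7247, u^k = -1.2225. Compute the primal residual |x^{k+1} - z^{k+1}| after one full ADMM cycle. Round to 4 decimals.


ADMM iteration with rho = 1.0, z^k = 0.7247, u^k = -1.2225
Step 1: x-update.
Minimize 4*x^2 - 11*x + (1.0/2)*(x - 0.7247 - 1.2225)^2
FOC: (2*4 + 1.0)*x = 11 + 1.0*(0.7247 + 1.2225)
x^{k+1} = 1.4386
Step 2: z-update.
Minimize 2*z^2 - 4*z + (1.0/2)*(1.4386 - z - 1.2225)^2
FOC: (2*2 + 1.0)*z = 4 + 1.0*(1.4386 - 1.2225)
z^{k+1} = 0.8432
Step 3: u-update.
u^{k+1} = -1.2225 + 1.4386 - 0.8432 = -0.6271
Step 4: Primal residual = |1.4386 - 0.8432| = 0.5954


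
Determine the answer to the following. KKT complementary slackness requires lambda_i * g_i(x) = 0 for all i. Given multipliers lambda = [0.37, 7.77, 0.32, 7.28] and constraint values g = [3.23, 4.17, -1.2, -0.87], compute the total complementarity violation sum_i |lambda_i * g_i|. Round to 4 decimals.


KKT complementary slackness check:
lambda_1 * g_1 = 0.37 * 3.23 = 1.1951
lambda_2 * g_2 = 7.77 * 4.17 = 32.4009
lambda_3 * g_3 = 0.32 * -1.2 = -0.384
lambda_4 * g_4 = 7.28 * -0.87 = -6.3336
Total violation = 1.1951 + 32.4009 + 0.384 + 6.3336 = 40.3136


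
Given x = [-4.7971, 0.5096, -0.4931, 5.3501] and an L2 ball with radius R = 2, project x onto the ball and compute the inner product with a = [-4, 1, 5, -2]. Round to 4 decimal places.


Step 1: Compute ||x|| (intermediates to 6 decimals).
||x|| = sqrt((-4.7971)^2 + 0.5096^2 + (-0.4931)^2 + 5.3501^2) = 7.220705
Step 2: Project.
Since ||x|| > R, scale = R/||x|| = 2/7.220705 = 0.276981, proj(x) = scale * x
proj(x) = [-1.328706, 0.14115, -0.136579, 1.481876]
Step 3: Dot product.
a^T * proj(x) = -4*(-1.328706) + 1*0.14115 + 5*(-0.136579) - 2*1.481876 = 1.8093


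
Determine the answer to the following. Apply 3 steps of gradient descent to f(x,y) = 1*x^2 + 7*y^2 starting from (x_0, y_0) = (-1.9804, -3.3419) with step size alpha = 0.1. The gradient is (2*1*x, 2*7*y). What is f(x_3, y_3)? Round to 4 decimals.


Gradient descent on f(x,y) = 1*x^2 + 7*y^2.
Starting point: (-1.9804, -3.3419), alpha = 0.1
Step 1: grad_x = 2*1*-1.9804 = -3.9608, grad_y = 2*7*-3.3419 = -46.7866
  x_1 = -1.9804 - 0.1*-3.9608 = -1.5843
  y_1 = -3.3419 - 0.1*-46.7866 = 1.3368
Step 2: grad_x = 2*1*-1.5843 = -3.1686, grad_y = 2*7*1.3368 = 18.7146
  x_2 = -1.5843 - 0.1*-3.1686 = -1.2675
  y_2 = 1.3368 - 0.1*18.7146 = -0.5347
Step 3: grad_x = 2*1*-1.2675 = -2.5349, grad_y = 2*7*-0.5347 = -7.4859
  x_3 = -1.2675 - 0.1*-2.5349 = -1.014
  y_3 = -0.5347 - 0.1*-7.4859 = 0.2139
f(-1.014, 0.2139) = 1*(-1.014)^2 + 7*0.2139^2 = 1.3483


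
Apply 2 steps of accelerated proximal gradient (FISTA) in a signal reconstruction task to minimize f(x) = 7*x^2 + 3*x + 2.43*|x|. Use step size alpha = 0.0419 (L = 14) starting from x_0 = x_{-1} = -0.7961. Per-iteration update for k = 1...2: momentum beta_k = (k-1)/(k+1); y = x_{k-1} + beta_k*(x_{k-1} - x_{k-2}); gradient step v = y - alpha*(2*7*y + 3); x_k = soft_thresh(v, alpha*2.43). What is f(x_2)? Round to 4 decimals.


FISTA on f(x) = 7*x^2 + 3*x + 2.43*|x|
L = 14, alpha = 0.0419
Iteration 1: beta = 0.0, y = -0.7961 + 0.0*(-0.7961 + 0.7961) = -0.7961
  grad(y) = -8.1454, v = y - alpha*grad = -0.4548
  prox(v) = soft_thresh(-0.4548, 0.1018) = -0.353
Iteration 2: beta = 0.3333, y = -0.353 + 0.3333*(-0.353 + 0.7961) = -0.2053
  grad(y) = 0.126, v = y - alpha*grad = -0.2106
  prox(v) = soft_thresh(-0.2106, 0.1018) = -0.1087
f(x_2) = 7*(-0.1087)^2 + 3*(-0.1087) + 2.43*|-0.1087| = 0.0208


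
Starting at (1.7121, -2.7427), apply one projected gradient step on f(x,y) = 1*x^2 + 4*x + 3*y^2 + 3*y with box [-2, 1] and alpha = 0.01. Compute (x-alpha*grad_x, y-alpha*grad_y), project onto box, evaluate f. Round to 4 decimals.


Step 1: Compute gradient at (1.7121, -2.7427).
grad_x = 2*1*1.7121 + 4 = 7.4242
grad_y = 2*3*-2.7427 + 3 = -13.4562
Step 2: Gradient step.
x_raw = 1.7121 - 0.01*7.4242 = 1.6379
y_raw = -2.7427 - 0.01*-13.4562 = -2.6081
Step 3: Project onto [-2, 1].
x_proj = clip(1.6379) = 1.0
y_proj = clip(-2.6081) = -2.0
Step 4: Evaluate f.
f(1.0, -2.0) = 11.0


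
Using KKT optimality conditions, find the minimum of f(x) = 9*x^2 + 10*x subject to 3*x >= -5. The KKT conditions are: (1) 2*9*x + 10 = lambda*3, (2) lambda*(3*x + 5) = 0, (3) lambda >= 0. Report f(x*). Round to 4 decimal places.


Step 1: Try lambda = 0 (constraint inactive).
Stationarity: 2*9*x + 10 = 0
x* = -10/(2*9) = -5/9 = -0.5556 (rounded; the exact value -5/9 is used below)
Check constraint: 3*-0.5556 = -1.6668 >= -5 -- satisfied.
Step 2: Compute optimal value.
f(x*) = 9*(-5/9)^2 + 10*(-5/9) = -2.7778


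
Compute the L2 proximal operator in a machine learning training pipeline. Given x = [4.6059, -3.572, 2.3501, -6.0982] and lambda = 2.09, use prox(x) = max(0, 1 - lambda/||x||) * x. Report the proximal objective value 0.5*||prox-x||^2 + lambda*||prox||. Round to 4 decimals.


Step 1: Compute ||x||.
||x|| = 8.757
Step 2: Compute scaling factor.
scale = max(0, 1 - 2.09/8.757) = 0.7613
Step 3: prox(x) = [3.5066, -2.7195, 1.7892, -4.6428]
||prox(x)|| = 6.667
Step 4: Proximal objective.
0.5*||prox-x||^2 = 2.1841
lambda*||prox|| = 13.934
Total = 16.118


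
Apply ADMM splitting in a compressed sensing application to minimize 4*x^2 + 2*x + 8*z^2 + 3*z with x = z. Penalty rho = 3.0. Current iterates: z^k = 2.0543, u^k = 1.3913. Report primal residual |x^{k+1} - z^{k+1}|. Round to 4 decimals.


ADMM iteration with rho = 3.0, z^k = 2.0543, u^k = 1.3913
Step 1: x-update.
Minimize 4*x^2 + 2*x + (3.0/2)*(x - 2.0543 + 1.3913)^2
FOC: (2*4 + 3.0)*x = -2 + 3.0*(2.0543 - 1.3913)
x^{k+1} = -0.001
Step 2: z-update.
Minimize 8*z^2 + 3*z + (3.0/2)*(-0.001 - z + 1.3913)^2
FOC: (2*8 + 3.0)*z = -3 + 3.0*(-0.001 + 1.3913)
z^{k+1} = 0.0616
Step 3: u-update.
u^{k+1} = 1.3913 - 0.001 - 0.0616 = 1.3287
Step 4: Primal residual = |-0.001 - 0.0616| = 0.0626


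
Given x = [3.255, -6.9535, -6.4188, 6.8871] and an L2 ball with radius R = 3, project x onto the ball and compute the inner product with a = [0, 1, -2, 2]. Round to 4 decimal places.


Step 1: Compute ||x|| (intermediates to 6 decimals).
||x|| = sqrt(3.255^2 + (-6.9535)^2 + (-6.4188)^2 + 6.8871^2) = 12.148223
Step 2: Project.
Since ||x|| > R, scale = R/||x|| = 3/12.148223 = 0.24695, proj(x) = scale * x
proj(x) = [0.803822, -1.717167, -1.585123, 1.700769]
Step 3: Dot product.
a^T * proj(x) = 0*0.803822 + 1*(-1.717167) - 2*(-1.585123) + 2*1.700769 = 4.8546


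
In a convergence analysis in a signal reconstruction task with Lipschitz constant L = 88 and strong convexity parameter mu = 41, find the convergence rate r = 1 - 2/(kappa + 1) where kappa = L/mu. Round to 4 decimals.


Step 1: Compute the condition number.
kappa = L/mu = 88/41 = 2.1463
Step 2: Compute the convergence rate.
r = 1 - 2/(kappa + 1) = 1 - 2*mu/(L + mu) = (L - mu)/(L + mu) = 47/129 = 0.3643


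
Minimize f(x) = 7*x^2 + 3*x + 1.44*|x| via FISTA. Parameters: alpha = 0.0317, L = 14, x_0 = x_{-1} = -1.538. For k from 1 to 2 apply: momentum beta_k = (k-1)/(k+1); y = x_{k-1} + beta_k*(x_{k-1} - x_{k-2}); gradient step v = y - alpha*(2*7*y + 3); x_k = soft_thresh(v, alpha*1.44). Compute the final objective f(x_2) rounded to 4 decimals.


FISTA on f(x) = 7*x^2 + 3*x + 1.44*|x|
L = 14, alpha = 0.0317
Iteration 1: beta = 0.0, y = -1.538 + 0.0*(-1.538 + 1.538) = -1.538
  grad(y) = -18.532, v = y - alpha*grad = -0.9505
  prox(v) = soft_thresh(-0.9505, 0.0456) = -0.9049
Iteration 2: beta = 0.3333, y = -0.9049 + 0.3333*(-0.9049 + 1.538) = -0.6939
  grad(y) = -6.7139, v = y - alpha*grad = -0.481
  prox(v) = soft_thresh(-0.481, 0.0456) = -0.4354
f(x_2) = 7*(-0.4354)^2 + 3*(-0.4354) + 1.44*|-0.4354| = 0.6477


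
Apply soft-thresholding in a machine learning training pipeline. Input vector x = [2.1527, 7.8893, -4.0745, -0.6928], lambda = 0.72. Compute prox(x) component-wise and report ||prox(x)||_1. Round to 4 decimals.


Soft-thresholding with lambda = 0.72:
prox(2.1527) = sign(2.1527)*max(|2.1527| - 0.72, 0) = 1.4327
prox(7.8893) = sign(7.8893)*max(|7.8893| - 0.72, 0) = 7.1693
prox(-4.0745) = sign(-4.0745)*max(|-4.0745| - 0.72, 0) = -3.3545
prox(-0.6928) = sign(-0.6928)*max(|-0.6928| - 0.72, 0) = 0.0
prox(x) = [1.4327, 7.1693, -3.3545, 0.0]
||prox(x)||_1 = 1.4327 + 7.1693 + 3.3545 + 0.0 = 11.9565


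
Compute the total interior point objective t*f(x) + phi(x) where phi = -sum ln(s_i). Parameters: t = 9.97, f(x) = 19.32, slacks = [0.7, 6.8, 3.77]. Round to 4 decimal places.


Step 1: Compute log-barrier.
ln values: [-0.3567, 1.9169, 1.3271]
phi = -(-0.3567 + 1.9169 + 1.3271) = -2.8873
Step 2: Compute augmented objective.
t*f(x) = 9.97*19.32 = 192.6204
Total = 192.6204 - 2.8873 = 189.7331


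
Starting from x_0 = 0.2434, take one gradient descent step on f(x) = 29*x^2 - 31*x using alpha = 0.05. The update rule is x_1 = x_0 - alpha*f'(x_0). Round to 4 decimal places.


We compute the gradient at x_0 and apply the update.
f'(x) = 58*x - 31
f'(0.2434) = 58*0.2434 - 31 = -16.8828
x_1 = 0.2434 - 0.05*-16.8828 = 1.0875


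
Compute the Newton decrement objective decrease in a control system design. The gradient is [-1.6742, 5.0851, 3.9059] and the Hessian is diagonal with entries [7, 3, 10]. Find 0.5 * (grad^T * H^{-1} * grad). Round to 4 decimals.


Step 1: H is diagonal, so H^(-1) * g = [-0.2392, 1.695, 0.3906].
Step 2: g^T H^(-1) g = sum_i g_i^2 / H_ii
  = (-1.6742)^2/7 + (5.0851)^2/3 + (3.9059)^2/10
  = 0.4004 + 8.6194 + 1.5256 = 10.5454
Step 3: Objective decrease = 0.5 * g^T H^(-1) g = 5.2727


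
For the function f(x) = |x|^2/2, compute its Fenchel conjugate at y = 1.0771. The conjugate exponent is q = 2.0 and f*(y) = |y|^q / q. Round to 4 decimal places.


The conjugate exponent q satisfies 1/p + 1/q = 1.
p = 2, so q = 2/(2 - 1) = 2.0
|y|^q = 1.0771^2.0 = 1.1601
f*(1.0771) = 1.1601 / 2.0 = 0.5801


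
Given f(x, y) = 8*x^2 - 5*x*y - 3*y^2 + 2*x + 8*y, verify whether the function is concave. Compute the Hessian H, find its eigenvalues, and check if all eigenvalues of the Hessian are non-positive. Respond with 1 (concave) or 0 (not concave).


The Hessian of f(x,y) = 8*x^2 - 5*x*y - 3*y^2 + 2*x + 8*y is:
H = [[16, -5], [-5, -6]]
Trace = 16 - 6 = 10
Determinant = 16*-6 - (-5)^2 = -121
Discriminant = (10)^2 - 4*-121 = 584.0
Eigenvalues: lambda_1 = -7.083, lambda_2 = 17.083
The function is not concave.

0


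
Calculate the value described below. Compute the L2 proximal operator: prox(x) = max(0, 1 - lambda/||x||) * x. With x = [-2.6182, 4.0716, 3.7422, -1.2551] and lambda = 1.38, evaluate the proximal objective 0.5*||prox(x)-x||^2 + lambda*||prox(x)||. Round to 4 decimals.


Step 1: Compute ||x||.
||x|| = 6.246
Step 2: Compute scaling factor.
scale = max(0, 1 - 1.38/6.246) = 0.7791
Step 3: prox(x) = [-2.0397, 3.172, 2.9154, -0.9778]
||prox(x)|| = 4.866
Step 4: Proximal objective.
0.5*||prox-x||^2 = 0.9522
lambda*||prox|| = 6.7151
Total = 7.6672


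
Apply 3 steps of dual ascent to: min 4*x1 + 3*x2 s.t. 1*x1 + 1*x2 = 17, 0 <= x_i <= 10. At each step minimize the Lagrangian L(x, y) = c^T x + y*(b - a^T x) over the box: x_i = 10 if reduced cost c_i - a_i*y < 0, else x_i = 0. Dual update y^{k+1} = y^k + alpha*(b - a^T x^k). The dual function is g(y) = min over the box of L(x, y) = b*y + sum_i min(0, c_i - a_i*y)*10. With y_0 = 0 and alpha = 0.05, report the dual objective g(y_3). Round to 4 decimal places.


Dual ascent for LP: min 4*x1 + 3*x2, 1*x1 + 1*x2 = 17, 0 <= x_i <= 10
Step 1: y^k = 0.0, reduced costs: (4.0, 3.0)
  x^k = (0.0, 0.0), subgradient = b - a^T x = 17.0
  y^{k+1} = 0.0 + 0.05*17.0 = 0.85
Step 2: y^k = 0.85, reduced costs: (3.15, 2.15)
  x^k = (0.0, 0.0), subgradient = b - a^T x = 17.0
  y^{k+1} = 0.85 + 0.05*17.0 = 1.7
Step 3: y^k = 1.7, reduced costs: (2.3, 1.3)
  x^k = (0.0, 0.0), subgradient = b - a^T x = 17.0
  y^{k+1} = 1.7 + 0.05*17.0 = 2.55
Dual objective at y_3 = 2.55: reduced costs (1.45, 0.45), box minimizer x = (0.0, 0.0)
g(y_3) = b*y + (c1 - a1*y)*x1 + (c2 - a2*y)*x2 = 17*2.55 + 1.45*0.0 + 0.45*0.0 = 43.35 + 0.0 + 0.0 = 43.35


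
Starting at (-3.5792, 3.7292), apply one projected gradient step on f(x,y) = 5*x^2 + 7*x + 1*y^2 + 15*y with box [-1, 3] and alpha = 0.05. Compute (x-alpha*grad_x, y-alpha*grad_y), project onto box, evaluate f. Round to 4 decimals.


Step 1: Compute gradient at (-3.5792, 3.7292).
grad_x = 2*5*-3.5792 + 7 = -28.792
grad_y = 2*1*3.7292 + 15 = 22.4584
Step 2: Gradient step.
x_raw = -3.5792 - 0.05*-28.792 = -2.1396
y_raw = 3.7292 - 0.05*22.4584 = 2.6063
Step 3: Project onto [-1, 3].
x_proj = clip(-2.1396) = -1.0
y_proj = clip(2.6063) = 2.6063
Step 4: Evaluate f.
f(-1.0, 2.6063) = 43.8869


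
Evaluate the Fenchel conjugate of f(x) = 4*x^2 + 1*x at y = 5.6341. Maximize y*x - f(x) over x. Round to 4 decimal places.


f*(y) = sup_x {y*x - a*x^2 - b*x} = sup_x {(y-b)*x - a*x^2}
FOC: (y - b) - 2a*x = 0 => x* = (y - b)/(2a)
x* = (5.6341 - 1)/(2*4) = 0.5793
f*(5.6341) = (y-b)^2/(4a) = (5.6341 - 1)^2/(4*4)
= 21.4749/16 = 1.3422


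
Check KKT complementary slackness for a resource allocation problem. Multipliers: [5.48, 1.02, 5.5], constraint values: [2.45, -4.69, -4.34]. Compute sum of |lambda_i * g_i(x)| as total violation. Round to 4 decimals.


KKT complementary slackness check:
lambda_1 * g_1 = 5.48 * 2.45 = 13.426
lambda_2 * g_2 = 1.02 * -4.69 = -4.7838
lambda_3 * g_3 = 5.5 * -4.34 = -23.87
Total violation = 13.426 + 4.7838 + 23.87 = 42.0798


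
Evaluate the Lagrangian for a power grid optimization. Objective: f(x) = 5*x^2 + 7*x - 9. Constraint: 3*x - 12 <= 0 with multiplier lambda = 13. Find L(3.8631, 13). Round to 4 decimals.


Step 1: Evaluate f(x).
f(3.8631) = 5*3.8631^2 + 7*3.8631 - 9 = 92.6594
Step 2: Evaluate g(x).
g(3.8631) = 3*3.8631 - 12 = -0.4107
Step 3: Compute Lagrangian.
L = 92.6594 + 13*-0.4107 = 87.3203


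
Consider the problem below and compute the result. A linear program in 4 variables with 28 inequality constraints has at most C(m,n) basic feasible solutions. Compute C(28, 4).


Each vertex corresponds to some choice of n active constraints out of m, so the number of vertices is at most C(m, n) = m! / (n!(m-n)!).
m = 28, n = 4
Numerator: 28 * 27 * 26 * 25
Denominator: 4! = 24
C(28, 4) = 20475


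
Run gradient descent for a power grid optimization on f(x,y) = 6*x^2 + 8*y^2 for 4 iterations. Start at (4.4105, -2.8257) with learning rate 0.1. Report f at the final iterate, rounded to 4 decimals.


Gradient descent on f(x,y) = 6*x^2 + 8*y^2.
Starting point: (4.4105, -2.8257), alpha = 0.1
Step 1: grad_x = 2*6*4.4105 = 52.926, grad_y = 2*8*-2.8257 = -45.2112
  x_1 = 4.4105 - 0.1*52.926 = -0.8821
  y_1 = -2.8257 - 0.1*-45.2112 = 1.6954
Step 2: grad_x = 2*6*-0.8821 = -10.5852, grad_y = 2*8*1.6954 = 27.1267
  x_2 = -0.8821 - 0.1*-10.5852 = 0.1764
  y_2 = 1.6954 - 0.1*27.1267 = -1.0173
Step 3: grad_x = 2*6*0.1764 = 2.117, grad_y = 2*8*-1.0173 = -16.276
  x_3 = 0.1764 - 0.1*2.117 = -0.0353
  y_3 = -1.0173 - 0.1*-16.276 = 0.6104
Step 4: grad_x = 2*6*-0.0353 = -0.4234, grad_y = 2*8*0.6104 = 9.7656
  x_4 = -0.0353 - 0.1*-0.4234 = 0.0071
  y_4 = 0.6104 - 0.1*9.7656 = -0.3662
f(0.0071, -0.3662) = 6*0.0071^2 + 8*(-0.3662)^2 = 1.0732


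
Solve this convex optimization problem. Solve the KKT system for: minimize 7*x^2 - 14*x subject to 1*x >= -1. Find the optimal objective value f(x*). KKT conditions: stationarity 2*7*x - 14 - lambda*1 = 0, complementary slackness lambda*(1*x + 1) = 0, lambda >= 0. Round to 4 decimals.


Step 1: Try lambda = 0 (constraint inactive).
Stationarity: 2*7*x - 14 = 0
x* = 14/(2*7) = 1.0
Check constraint: 1*1.0 = 1.0 >= -1 -- satisfied.
Step 2: Compute optimal value.
f(x*) = 7*1.0^2 - 14*1.0 = -7.0


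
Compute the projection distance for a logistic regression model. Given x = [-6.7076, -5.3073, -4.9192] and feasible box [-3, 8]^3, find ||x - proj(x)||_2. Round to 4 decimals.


Project each component onto [-3, 8].
clip(-6.7076) = -3.0, clip(-5.3073) = -3.0, clip(-4.9192) = -3.0
Projection = [-3.0, -3.0, -3.0]
Squared diffs: [13.7463, 5.3236, 3.6833]
Distance = sqrt(22.7532) = 4.77


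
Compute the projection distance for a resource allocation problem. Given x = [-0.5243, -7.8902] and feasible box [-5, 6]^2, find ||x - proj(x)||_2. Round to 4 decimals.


Project each component onto [-5, 6].
clip(-0.5243) = -0.5243, clip(-7.8902) = -5.0
Projection = [-0.5243, -5.0]
Squared diffs: [0.0, 8.3533]
Distance = sqrt(8.3533) = 2.8902


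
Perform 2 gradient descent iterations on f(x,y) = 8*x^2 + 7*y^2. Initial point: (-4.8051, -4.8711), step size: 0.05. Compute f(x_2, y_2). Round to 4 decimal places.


Gradient descent on f(x,y) = 8*x^2 + 7*y^2.
Starting point: (-4.8051, -4.8711), alpha = 0.05
Step 1: grad_x = 2*8*-4.8051 = -76.8816, grad_y = 2*7*-4.8711 = -68.1954
  x_1 = -4.8051 - 0.05*-76.8816 = -0.961
  y_1 = -4.8711 - 0.05*-68.1954 = -1.4613
Step 2: grad_x = 2*8*-0.961 = -15.3763, grad_y = 2*7*-1.4613 = -20.4586
  x_2 = -0.961 - 0.05*-15.3763 = -0.1922
  y_2 = -1.4613 - 0.05*-20.4586 = -0.4384
f(-0.1922, -0.4384) = 8*(-0.1922)^2 + 7*(-0.4384)^2 = 1.6409


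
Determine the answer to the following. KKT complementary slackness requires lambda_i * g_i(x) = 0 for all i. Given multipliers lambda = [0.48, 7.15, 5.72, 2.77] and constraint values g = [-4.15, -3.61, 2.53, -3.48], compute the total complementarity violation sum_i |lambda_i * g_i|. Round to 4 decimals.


KKT complementary slackness check:
lambda_1 * g_1 = 0.48 * -4.15 = -1.992
lambda_2 * g_2 = 7.15 * -3.61 = -25.8115
lambda_3 * g_3 = 5.72 * 2.53 = 14.4716
lambda_4 * g_4 = 2.77 * -3.48 = -9.6396
Total violation = 1.992 + 25.8115 + 14.4716 + 9.6396 = 51.9147


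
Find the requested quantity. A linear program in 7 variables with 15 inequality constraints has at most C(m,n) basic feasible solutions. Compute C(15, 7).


Each vertex corresponds to some choice of n active constraints out of m, so the number of vertices is at most C(m, n) = m! / (n!(m-n)!).
m = 15, n = 7
Numerator: 15 * 14 * 13 * 12 * 11 * 10 * 9
Denominator: 7! = 5040
C(15, 7) = 6435


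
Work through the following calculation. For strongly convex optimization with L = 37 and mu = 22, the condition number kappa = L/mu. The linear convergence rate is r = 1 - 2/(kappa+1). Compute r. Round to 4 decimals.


Step 1: Compute the condition number.
kappa = L/mu = 37/22 = 1.6818
Step 2: Compute the convergence rate.
r = 1 - 2/(kappa + 1) = 1 - 2*mu/(L + mu) = (L - mu)/(L + mu) = 15/59 = 0.2542


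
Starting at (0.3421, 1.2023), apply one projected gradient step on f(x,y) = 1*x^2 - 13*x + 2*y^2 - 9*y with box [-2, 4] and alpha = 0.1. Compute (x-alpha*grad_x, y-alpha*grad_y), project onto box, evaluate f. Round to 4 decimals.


Step 1: Compute gradient at (0.3421, 1.2023).
grad_x = 2*1*0.3421 - 13 = -12.3158
grad_y = 2*2*1.2023 - 9 = -4.1908
Step 2: Gradient step.
x_raw = 0.3421 - 0.1*-12.3158 = 1.5737
y_raw = 1.2023 - 0.1*-4.1908 = 1.6214
Step 3: Project onto [-2, 4].
x_proj = clip(1.5737) = 1.5737
y_proj = clip(1.6214) = 1.6214
Step 4: Evaluate f.
f(1.5737, 1.6214) = -27.316


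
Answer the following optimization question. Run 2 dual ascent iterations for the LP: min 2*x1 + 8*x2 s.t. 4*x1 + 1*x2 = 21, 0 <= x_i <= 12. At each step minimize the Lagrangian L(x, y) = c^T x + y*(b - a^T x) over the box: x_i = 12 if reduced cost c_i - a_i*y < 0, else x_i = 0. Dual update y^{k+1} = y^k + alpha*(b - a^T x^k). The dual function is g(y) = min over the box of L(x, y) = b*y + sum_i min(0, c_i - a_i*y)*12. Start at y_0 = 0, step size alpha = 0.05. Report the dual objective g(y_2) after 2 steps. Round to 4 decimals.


Dual ascent for LP: min 2*x1 + 8*x2, 4*x1 + 1*x2 = 21, 0 <= x_i <= 12
Step 1: y^k = 0.0, reduced costs: (2.0, 8.0)
  x^k = (0.0, 0.0), subgradient = b - a^T x = 21.0
  y^{k+1} = 0.0 + 0.05*21.0 = 1.05
Step 2: y^k = 1.05, reduced costs: (-2.2, 6.95)
  x^k = (12.0, 0.0), subgradient = b - a^T x = -27.0
  y^{k+1} = 1.05 + 0.05*-27.0 = -0.3
Dual objective at y_2 = -0.3: reduced costs (3.2, 8.3), box minimizer x = (0.0, 0.0)
g(y_2) = b*y + (c1 - a1*y)*x1 + (c2 - a2*y)*x2 = 21*(-0.3) + 3.2*0.0 + 8.3*0.0 = -6.3 + 0.0 + 0.0 = -6.3


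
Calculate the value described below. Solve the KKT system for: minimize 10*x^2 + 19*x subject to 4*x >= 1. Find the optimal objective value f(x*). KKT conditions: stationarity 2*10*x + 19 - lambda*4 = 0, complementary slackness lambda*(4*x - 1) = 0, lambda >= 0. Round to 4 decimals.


Step 1: Try lambda = 0 (constraint inactive).
x_unc = -19/(2*10) = -0.95
Check: 4*-0.95 = -3.8 < 1 -- violated!
Step 2: Constraint must be active: 4*x = 1
x* = 1/4 = 0.25
lambda = (2*10*0.25 + 19)/4 = 6.0
Step 3: Compute optimal value.
f(x*) = 10*0.25^2 + 19*0.25 = 5.375


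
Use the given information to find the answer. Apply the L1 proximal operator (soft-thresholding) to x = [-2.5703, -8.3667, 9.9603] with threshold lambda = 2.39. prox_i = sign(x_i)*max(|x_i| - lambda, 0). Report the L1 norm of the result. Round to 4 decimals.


Soft-thresholding with lambda = 2.39:
prox(-2.5703) = sign(-2.5703)*max(|-2.5703| - 2.39, 0) = -0.1803
prox(-8.3667) = sign(-8.3667)*max(|-8.3667| - 2.39, 0) = -5.9767
prox(9.9603) = sign(9.9603)*max(|9.9603| - 2.39, 0) = 7.5703
prox(x) = [-0.1803, -5.9767, 7.5703]
||prox(x)||_1 = 0.1803 + 5.9767 + 7.5703 = 13.7273


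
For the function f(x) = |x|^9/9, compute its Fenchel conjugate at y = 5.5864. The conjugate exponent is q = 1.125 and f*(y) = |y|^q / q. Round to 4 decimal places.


The conjugate exponent q satisfies 1/p + 1/q = 1.
p = 9, so q = 9/(9 - 1) = 1.125
|y|^q = 5.5864^1.125 = 6.9267
f*(5.5864) = 6.9267 / 1.125 = 6.157


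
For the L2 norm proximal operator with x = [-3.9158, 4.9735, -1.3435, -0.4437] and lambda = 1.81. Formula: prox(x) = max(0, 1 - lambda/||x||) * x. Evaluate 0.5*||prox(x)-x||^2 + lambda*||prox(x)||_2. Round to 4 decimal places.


Step 1: Compute ||x||.
||x|| = 6.4862
Step 2: Compute scaling factor.
scale = max(0, 1 - 1.81/6.4862) = 0.7209
Step 3: prox(x) = [-2.8231, 3.5856, -0.9686, -0.3199]
||prox(x)|| = 4.6762
Step 4: Proximal objective.
0.5*||prox-x||^2 = 1.6381
lambda*||prox|| = 8.4639
Total = 10.102


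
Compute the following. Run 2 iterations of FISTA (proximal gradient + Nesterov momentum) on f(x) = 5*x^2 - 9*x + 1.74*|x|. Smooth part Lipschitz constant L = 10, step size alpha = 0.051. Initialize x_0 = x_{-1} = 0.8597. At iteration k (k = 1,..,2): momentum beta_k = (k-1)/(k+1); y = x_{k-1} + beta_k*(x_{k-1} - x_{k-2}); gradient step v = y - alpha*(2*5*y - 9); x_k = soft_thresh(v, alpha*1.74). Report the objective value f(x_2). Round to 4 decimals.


FISTA on f(x) = 5*x^2 - 9*x + 1.74*|x|
L = 10, alpha = 0.051
Iteration 1: beta = 0.0, y = 0.8597 + 0.0*(0.8597 - 0.8597) = 0.8597
  grad(y) = -0.403, v = y - alpha*grad = 0.8803
  prox(v) = soft_thresh(0.8803, 0.0887) = 0.7915
Iteration 2: beta = 0.3333, y = 0.7915 + 0.3333*(0.7915 - 0.8597) = 0.7688
  grad(y) = -1.3122, v = y - alpha*grad = 0.8357
  prox(v) = soft_thresh(0.8357, 0.0887) = 0.747
f(x_2) = 5*0.747^2 - 9*0.747 + 1.74*|0.747| = -2.6332


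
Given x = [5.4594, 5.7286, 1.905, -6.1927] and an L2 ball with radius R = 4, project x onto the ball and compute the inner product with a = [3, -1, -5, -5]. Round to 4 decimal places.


Step 1: Compute ||x|| (intermediates to 6 decimals).
||x|| = sqrt(5.4594^2 + 5.7286^2 + 1.905^2 + (-6.1927)^2) = 10.227437
Step 2: Project.
Since ||x|| > R, scale = R/||x|| = 4/10.227437 = 0.391105, proj(x) = scale * x
proj(x) = [2.135199, 2.240484, 0.745055, -2.421996]
Step 3: Dot product.
a^T * proj(x) = 3*2.135199 - 1*2.240484 - 5*0.745055 - 5*(-2.421996) = 12.5498


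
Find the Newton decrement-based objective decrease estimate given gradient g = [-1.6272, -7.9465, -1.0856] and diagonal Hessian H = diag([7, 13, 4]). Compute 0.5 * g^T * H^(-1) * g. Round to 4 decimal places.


Step 1: H is diagonal, so H^(-1) * g = [-0.2325, -0.6113, -0.2714].
Step 2: g^T H^(-1) g = sum_i g_i^2 / H_ii
  = (-1.6272)^2/7 + (-7.9465)^2/13 + (-1.0856)^2/4
  = 0.3783 + 4.8575 + 0.2946 = 5.5303
Step 3: Objective decrease = 0.5 * g^T H^(-1) g = 2.7652


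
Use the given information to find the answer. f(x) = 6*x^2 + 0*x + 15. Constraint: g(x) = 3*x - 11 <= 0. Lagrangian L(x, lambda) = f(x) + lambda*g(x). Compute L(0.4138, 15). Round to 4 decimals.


Step 1: Evaluate f(x).
f(0.4138) = 6*0.4138^2 + 0*0.4138 + 15 = 16.0274
Step 2: Evaluate g(x).
g(0.4138) = 3*0.4138 - 11 = -9.7586
Step 3: Compute Lagrangian.
L = 16.0274 + 15*-9.7586 = -130.3516


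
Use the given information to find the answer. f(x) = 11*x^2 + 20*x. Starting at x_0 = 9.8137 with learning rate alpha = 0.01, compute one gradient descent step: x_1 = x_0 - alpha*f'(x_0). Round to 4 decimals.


We compute the gradient at x_0 and apply the update.
f'(x) = 22*x + 20
f'(9.8137) = 22*9.8137 + 20 = 235.9014
x_1 = 9.8137 - 0.01*235.9014 = 7.4547


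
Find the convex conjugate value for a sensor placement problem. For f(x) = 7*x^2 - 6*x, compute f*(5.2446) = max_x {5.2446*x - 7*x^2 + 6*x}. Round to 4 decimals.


f*(y) = sup_x {y*x - a*x^2 - b*x} = sup_x {(y-b)*x - a*x^2}
FOC: (y - b) - 2a*x = 0 => x* = (y - b)/(2a)
x* = (5.2446 + 6)/(2*7) = 0.8032
f*(5.2446) = (y-b)^2/(4a) = (5.2446 + 6)^2/(4*7)
= 126.441/28 = 4.5158


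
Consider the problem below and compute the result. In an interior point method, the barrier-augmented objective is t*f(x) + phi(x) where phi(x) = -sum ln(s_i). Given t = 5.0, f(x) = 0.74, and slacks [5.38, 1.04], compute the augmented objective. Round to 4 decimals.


Step 1: Compute log-barrier.
ln values: [1.6827, 0.0392]
phi = -(1.6827 + 0.0392) = -1.7219
Step 2: Compute augmented objective.
t*f(x) = 5.0*0.74 = 3.7
Total = 3.7 - 1.7219 = 1.9781


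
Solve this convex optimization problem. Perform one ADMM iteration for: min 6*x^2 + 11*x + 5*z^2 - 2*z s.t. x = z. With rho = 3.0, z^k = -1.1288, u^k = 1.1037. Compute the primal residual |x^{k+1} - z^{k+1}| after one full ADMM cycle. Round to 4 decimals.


ADMM iteration with rho = 3.0, z^k = -1.1288, u^k = 1.1037
Step 1: x-update.
Minimize 6*x^2 + 11*x + (3.0/2)*(x + 1.1288 + 1.1037)^2
FOC: (2*6 + 3.0)*x = -11 + 3.0*(-1.1288 - 1.1037)
x^{k+1} = -1.1798
Step 2: z-update.
Minimize 5*z^2 - 2*z + (3.0/2)*(-1.1798 - z + 1.1037)^2
FOC: (2*5 + 3.0)*z = 2 + 3.0*(-1.1798 + 1.1037)
z^{k+1} = 0.1363
Step 3: u-update.
u^{k+1} = 1.1037 - 1.1798 - 0.1363 = -0.2124
Step 4: Primal residual = |-1.1798 - 0.1363| = 1.3161


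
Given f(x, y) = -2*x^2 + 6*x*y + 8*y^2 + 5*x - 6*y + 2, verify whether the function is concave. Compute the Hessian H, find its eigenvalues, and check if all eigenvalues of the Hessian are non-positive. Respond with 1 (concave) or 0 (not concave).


The Hessian of f(x,y) = -2*x^2 + 6*x*y + 8*y^2 + 5*x - 6*y + 2 is:
H = [[-4, 6], [6, 16]]
Trace = -4 + 16 = 12
Determinant = -4*16 - (6)^2 = -100
Discriminant = (12)^2 - 4*-100 = 544.0
Eigenvalues: lambda_1 = -5.6619, lambda_2 = 17.6619
The function is not concave.

0


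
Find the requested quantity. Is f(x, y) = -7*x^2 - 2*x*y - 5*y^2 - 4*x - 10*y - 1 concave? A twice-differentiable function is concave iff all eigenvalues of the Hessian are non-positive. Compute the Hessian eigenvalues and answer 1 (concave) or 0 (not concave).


The Hessian of f(x,y) = -7*x^2 - 2*x*y - 5*y^2 - 4*x - 10*y - 1 is:
H = [[-14, -2], [-2, -10]]
Trace = -14 - 10 = -24
Determinant = -14*-10 - (-2)^2 = 136
Discriminant = (-24)^2 - 4*136 = 32.0
Eigenvalues: lambda_1 = -14.8284, lambda_2 = -9.1716
The function is concave.

1


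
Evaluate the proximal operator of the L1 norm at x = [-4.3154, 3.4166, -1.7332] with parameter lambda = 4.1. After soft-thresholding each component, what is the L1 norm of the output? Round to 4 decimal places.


Soft-thresholding with lambda = 4.1:
prox(-4.3154) = sign(-4.3154)*max(|-4.3154| - 4.1, 0) = -0.2154
prox(3.4166) = sign(3.4166)*max(|3.4166| - 4.1, 0) = 0.0
prox(-1.7332) = sign(-1.7332)*max(|-1.7332| - 4.1, 0) = 0.0
prox(x) = [-0.2154, 0.0, 0.0]
||prox(x)||_1 = 0.2154 + 0.0 + 0.0 = 0.2154


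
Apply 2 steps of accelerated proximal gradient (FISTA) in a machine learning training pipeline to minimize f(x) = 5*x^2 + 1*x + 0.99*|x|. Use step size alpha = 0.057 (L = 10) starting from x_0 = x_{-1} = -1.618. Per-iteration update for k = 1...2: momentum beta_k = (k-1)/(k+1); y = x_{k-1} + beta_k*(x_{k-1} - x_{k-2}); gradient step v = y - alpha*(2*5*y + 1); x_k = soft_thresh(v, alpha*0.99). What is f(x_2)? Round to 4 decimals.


FISTA on f(x) = 5*x^2 + 1*x + 0.99*|x|
L = 10, alpha = 0.057
Iteration 1: beta = 0.0, y = -1.618 + 0.0*(-1.618 + 1.618) = -1.618
  grad(y) = -15.18, v = y - alpha*grad = -0.7527
  prox(v) = soft_thresh(-0.7527, 0.0564) = -0.6963
Iteration 2: beta = 0.3333, y = -0.6963 + 0.3333*(-0.6963 + 1.618) = -0.3891
  grad(y) = -2.8908, v = y - alpha*grad = -0.2243
  prox(v) = soft_thresh(-0.2243, 0.0564) = -0.1679
f(x_2) = 5*(-0.1679)^2 + 1*(-0.1679) + 0.99*|-0.1679| = 0.1392


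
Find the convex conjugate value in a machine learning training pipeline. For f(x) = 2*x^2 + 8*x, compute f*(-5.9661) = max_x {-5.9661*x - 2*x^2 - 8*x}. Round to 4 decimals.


f*(y) = sup_x {y*x - a*x^2 - b*x} = sup_x {(y-b)*x - a*x^2}
FOC: (y - b) - 2a*x = 0 => x* = (y - b)/(2a)
x* = (-5.9661 - 8)/(2*2) = -3.4915
f*(-5.9661) = (y-b)^2/(4a) = (-5.9661 - 8)^2/(4*2)
= 195.0519/8 = 24.3815
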